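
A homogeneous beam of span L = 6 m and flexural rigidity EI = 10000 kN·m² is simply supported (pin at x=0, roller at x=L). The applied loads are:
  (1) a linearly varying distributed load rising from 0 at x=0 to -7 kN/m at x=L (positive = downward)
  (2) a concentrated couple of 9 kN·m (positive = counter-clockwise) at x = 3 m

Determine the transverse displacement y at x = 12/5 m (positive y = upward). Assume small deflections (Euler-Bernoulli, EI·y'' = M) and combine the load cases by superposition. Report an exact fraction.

Load 1 — triangular load w₀=-7 kN/m (0→w₀ over full span):
  y_1 = -w₀x(7L⁴-10L²x²+3x⁴)/(360LEI) = -(-7)·(12/5)·(7·6⁴-10·6²·(12/5)²+3·(12/5)⁴)/(360·6·10000) = 215649/39062500 m
Load 2 — applied couple M₀=9 kN·m at a=3 m (b=L-a=3):
  y_2 = (M₀x³/(6L)+C₁x)/EI  [x≤a] with C₁=M₀(3b²-L²)/(6L)=-9/4 = (9·(12/5)³/(6·6)+(-9/4)·(12/5))/10000 = -243/1250000 m
Superposition: y = Σ y_i = 832221/156250000 m ≈ 0.005326 m

y(12/5) = 832221/156250000 m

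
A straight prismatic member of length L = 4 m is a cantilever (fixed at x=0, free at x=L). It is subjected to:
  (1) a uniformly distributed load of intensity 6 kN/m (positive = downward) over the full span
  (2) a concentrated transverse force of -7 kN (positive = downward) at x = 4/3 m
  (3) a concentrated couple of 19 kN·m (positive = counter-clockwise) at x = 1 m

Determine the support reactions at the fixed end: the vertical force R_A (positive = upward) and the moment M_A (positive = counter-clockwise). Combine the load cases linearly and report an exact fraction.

R_A = 17 kN, M_A = 59/3 kN·m

Load 1 — uniform load w=6 kN/m over full span:
  R_A = wL = 6·4 = 24 kN
  M_A = wL²/2 = 6·4²/2 = 48 kN·m
Load 2 — point force P=-7 kN at a=4/3 m (b=L-a=8/3):
  R_A = P = (-7) = -7 kN
  M_A = Pa = (-7)·(4/3) = -28/3 kN·m
Load 3 — applied couple M₀=19 kN·m at a=1 m (b=L-a=3):
  R_A = 0 kN
  M_A = -M₀ = -19 kN·m
Superposition: R_A = 17 kN, M_A = 59/3 kN·m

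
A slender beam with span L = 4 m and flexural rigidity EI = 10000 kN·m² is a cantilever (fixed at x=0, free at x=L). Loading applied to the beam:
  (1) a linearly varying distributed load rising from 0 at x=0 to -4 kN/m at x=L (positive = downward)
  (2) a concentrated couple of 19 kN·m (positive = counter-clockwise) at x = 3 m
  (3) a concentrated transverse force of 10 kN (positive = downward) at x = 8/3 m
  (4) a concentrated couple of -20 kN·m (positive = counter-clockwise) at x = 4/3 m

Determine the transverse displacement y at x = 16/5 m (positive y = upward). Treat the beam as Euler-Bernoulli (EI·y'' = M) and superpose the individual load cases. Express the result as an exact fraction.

y(16/5) = 39244013/25312500000 m

Load 1 — triangular load w₀=-4 kN/m (0→w₀ over full span):
  y_1 = (w₀Lx³/12-w₀L²x²/6-w₀x⁵/(120L))/EI = ((-4)·4·(16/5)³/12-(-4)·4²·(16/5)²/6-(-4)·(16/5)⁵/(120·4))/10000 = 200192/29296875 m
Load 2 — applied couple M₀=19 kN·m at a=3 m (b=L-a=1):
  y_2 = M₀a(2x-a)/(2EI)  [x>a] = 19·3·(2·(16/5)-3)/(2·10000) = 969/100000 m
Load 3 — point force P=10 kN at a=8/3 m (b=L-a=4/3):
  y_3 = -Pa²(3x-a)/(6EI)  [x>a] = -10·(8/3)²·(3·(16/5)-(8/3))/(6·10000) = -416/50625 m
Load 4 — applied couple M₀=-20 kN·m at a=4/3 m (b=L-a=8/3):
  y_4 = M₀a(2x-a)/(2EI)  [x>a] = (-20)·(4/3)·(2·(16/5)-(4/3))/(2·10000) = -38/5625 m
Superposition: y = Σ y_i = 39244013/25312500000 m ≈ 0.001550 m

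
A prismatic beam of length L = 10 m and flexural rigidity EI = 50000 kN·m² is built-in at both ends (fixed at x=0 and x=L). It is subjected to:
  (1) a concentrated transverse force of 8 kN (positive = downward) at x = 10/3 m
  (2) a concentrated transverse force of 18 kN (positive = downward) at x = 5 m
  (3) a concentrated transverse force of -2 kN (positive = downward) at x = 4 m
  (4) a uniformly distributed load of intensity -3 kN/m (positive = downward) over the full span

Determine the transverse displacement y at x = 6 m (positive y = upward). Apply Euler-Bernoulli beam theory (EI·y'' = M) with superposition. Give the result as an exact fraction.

Load 1 — point force P=8 kN at a=10/3 m (b=L-a=20/3):
  y_1 = -Pa²(L-x)²(3bL-(3b+a)(L-x))/(6L³EI)  [x>a] = -8·(10/3)²·(10-6)²·(3·(20/3)·10-(3·(20/3)+(10/3))·(10-6))/(6·10³·50000) = -128/253125 m
Load 2 — point force P=18 kN at a=5 m (b=L-a=5):
  y_2 = -Pa²(L-x)²(3bL-(3b+a)(L-x))/(6L³EI)  [x>a] = -18·5²·(10-6)²·(3·5·10-(3·5+5)·(10-6))/(6·10³·50000) = -21/12500 m
Load 3 — point force P=-2 kN at a=4 m (b=L-a=6):
  y_3 = -Pa²(L-x)²(3bL-(3b+a)(L-x))/(6L³EI)  [x>a] = -(-2)·4²·(10-6)²·(3·6·10-(3·6+4)·(10-6))/(6·10³·50000) = 184/1171875 m
Load 4 — uniform load w=-3 kN/m over full span:
  y_4 = -wx²(L-x)²/(24EI) = -(-3)·6²·(10-6)²/(24·50000) = 9/6250 m
Superposition: y = Σ y_i = -74503/126562500 m ≈ -0.000589 m

y(6) = -74503/126562500 m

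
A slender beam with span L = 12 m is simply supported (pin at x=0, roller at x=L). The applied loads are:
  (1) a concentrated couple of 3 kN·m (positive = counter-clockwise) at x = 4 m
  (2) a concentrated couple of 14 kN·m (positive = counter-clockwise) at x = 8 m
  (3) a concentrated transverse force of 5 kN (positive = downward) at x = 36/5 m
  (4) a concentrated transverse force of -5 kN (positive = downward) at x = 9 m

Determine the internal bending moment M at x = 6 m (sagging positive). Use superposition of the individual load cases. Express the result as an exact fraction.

M(6) = 10 kN·m

Load 1 — applied couple M₀=3 kN·m at a=4 m (b=L-a=8):
  M_1 = M₀x/L - M₀  [x>a] = 3·6/12 - 3 = -3/2 kN·m
Load 2 — applied couple M₀=14 kN·m at a=8 m (b=L-a=4):
  M_2 = M₀x/L  [x≤a] = 14·6/12 = 7 kN·m
Load 3 — point force P=5 kN at a=36/5 m (b=L-a=24/5):
  M_3 = Pbx/L  [x≤a] = 5·(24/5)·6/12 = 12 kN·m
Load 4 — point force P=-5 kN at a=9 m (b=L-a=3):
  M_4 = Pbx/L  [x≤a] = (-5)·3·6/12 = -15/2 kN·m
Superposition: M = Σ M_i = 10 kN·m ≈ 10.000000 kN·m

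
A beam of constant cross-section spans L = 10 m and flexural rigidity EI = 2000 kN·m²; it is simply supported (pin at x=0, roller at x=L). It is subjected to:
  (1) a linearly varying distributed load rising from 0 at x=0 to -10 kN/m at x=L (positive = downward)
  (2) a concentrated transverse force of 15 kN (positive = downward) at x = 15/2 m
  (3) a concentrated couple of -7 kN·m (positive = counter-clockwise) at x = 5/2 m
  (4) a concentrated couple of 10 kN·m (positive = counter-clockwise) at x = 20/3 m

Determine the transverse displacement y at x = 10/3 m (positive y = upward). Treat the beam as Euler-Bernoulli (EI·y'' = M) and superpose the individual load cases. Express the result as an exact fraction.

Load 1 — triangular load w₀=-10 kN/m (0→w₀ over full span):
  y_1 = -w₀x(7L⁴-10L²x²+3x⁴)/(360LEI) = -(-10)·(10/3)·(7·10⁴-10·10²·(10/3)²+3·(10/3)⁴)/(360·10·2000) = 200/729 m
Load 2 — point force P=15 kN at a=15/2 m (b=L-a=5/2):
  y_2 = -Pbx(L²-b²-x²)/(6LEI)  [x≤a] = -15·(5/2)·(10/3)·(10²-(5/2)²-(10/3)²)/(6·10·2000) = -595/6912 m
Load 3 — applied couple M₀=-7 kN·m at a=5/2 m (b=L-a=15/2):
  y_3 = (M₀x³/(6L)-M₀(x-a)²/2+C₁x)/EI  [x>a] with C₁=M₀(3b²-L²)/(6L)=-385/48 = ((-7)·(10/3)³/(6·10)-(-7)·((10/3)-(5/2))²/2+(-385/48)·(10/3))/2000 = -371/25920 m
Load 4 — applied couple M₀=10 kN·m at a=20/3 m (b=L-a=10/3):
  y_4 = (M₀x³/(6L)+C₁x)/EI  [x≤a] with C₁=M₀(3b²-L²)/(6L)=-100/9 = (10·(10/3)³/(6·10)+(-100/9)·(10/3))/2000 = -5/324 m
Superposition: y = Σ y_i = 147919/933120 m ≈ 0.158521 m

y(10/3) = 147919/933120 m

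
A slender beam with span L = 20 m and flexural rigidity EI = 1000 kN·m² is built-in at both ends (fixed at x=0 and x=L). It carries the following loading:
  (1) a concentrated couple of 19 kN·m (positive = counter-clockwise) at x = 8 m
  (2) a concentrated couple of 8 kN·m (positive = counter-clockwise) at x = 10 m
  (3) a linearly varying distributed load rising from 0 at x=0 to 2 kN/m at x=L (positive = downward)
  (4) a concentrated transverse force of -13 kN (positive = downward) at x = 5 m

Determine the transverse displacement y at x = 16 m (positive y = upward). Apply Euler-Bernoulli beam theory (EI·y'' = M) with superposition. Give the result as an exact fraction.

y(16) = -53749/750000 m

Load 1 — applied couple M₀=19 kN·m at a=8 m (b=L-a=12):
  y_1 = (R_Ax³/6 - M_Ax²/2 - M₀(x-a)²/2)/EI  [x>a] with R_A=171/125, M_A=57/25 = ((171/125)·16³/6 - (57/25)·16²/2 - 19·(16-8)²/2)/1000 = 532/15625 m
Load 2 — applied couple M₀=8 kN·m at a=10 m (b=L-a=10):
  y_2 = (R_Ax³/6 - M_Ax²/2 - M₀(x-a)²/2)/EI  [x>a] with R_A=3/5, M_A=2 = ((3/5)·16³/6 - 2·16²/2 - 8·(16-10)²/2)/1000 = 6/625 m
Load 3 — triangular load w₀=2 kN/m (0→w₀ over full span):
  y_3 = -w₀x²(L-x)²(x+2L)/(120LEI) = -2·16²·(20-16)²·(16+2·20)/(120·20·1000) = -1792/9375 m
Load 4 — point force P=-13 kN at a=5 m (b=L-a=15):
  y_4 = -Pa²(L-x)²(3bL-(3b+a)(L-x))/(6L³EI)  [x>a] = -(-13)·5²·(20-16)²·(3·15·20-(3·15+5)·(20-16))/(6·20³·1000) = 91/1200 m
Superposition: y = Σ y_i = -53749/750000 m ≈ -0.071665 m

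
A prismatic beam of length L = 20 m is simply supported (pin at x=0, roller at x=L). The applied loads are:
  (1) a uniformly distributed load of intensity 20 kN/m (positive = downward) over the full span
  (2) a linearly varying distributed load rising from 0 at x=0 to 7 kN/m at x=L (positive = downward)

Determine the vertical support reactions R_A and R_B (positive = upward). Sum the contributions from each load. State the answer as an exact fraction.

R_A = 670/3 kN, R_B = 740/3 kN

Load 1 — uniform load w=20 kN/m over full span:
  R_A = wL/2 = 20·20/2 = 200 kN
  R_B = wL/2 = 20·20/2 = 200 kN
Load 2 — triangular load w₀=7 kN/m (0→w₀ over full span):
  R_A = w₀L/6 = 7·20/6 = 70/3 kN
  R_B = w₀L/3 = 7·20/3 = 140/3 kN
Superposition: R_A = 670/3 kN, R_B = 740/3 kN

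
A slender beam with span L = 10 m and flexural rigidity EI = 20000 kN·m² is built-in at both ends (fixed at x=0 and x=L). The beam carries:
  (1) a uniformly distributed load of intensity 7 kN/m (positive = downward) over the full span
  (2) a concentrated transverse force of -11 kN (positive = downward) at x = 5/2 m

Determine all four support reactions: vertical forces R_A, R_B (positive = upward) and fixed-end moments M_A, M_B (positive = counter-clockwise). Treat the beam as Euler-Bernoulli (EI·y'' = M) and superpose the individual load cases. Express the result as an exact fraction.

R_A = 823/32 kN, M_A = 4115/96 kN·m, R_B = 1065/32 kN, M_B = -5105/96 kN·m

Load 1 — uniform load w=7 kN/m over full span:
  R_A = wL/2 = 7·10/2 = 35 kN
  M_A = wL²/12 = 7·10²/12 = 175/3 kN·m
  R_B = wL/2 = 7·10/2 = 35 kN
  M_B = -wL²/12 = -7·10²/12 = -175/3 kN·m
Load 2 — point force P=-11 kN at a=5/2 m (b=L-a=15/2):
  R_A = Pb²(3a+b)/L³ = (-11)·(15/2)²·(3·(5/2)+(15/2))/10³ = -297/32 kN
  M_A = Pab²/L² = (-11)·(5/2)·(15/2)²/10² = -495/32 kN·m
  R_B = Pa²(a+3b)/L³ = (-11)·(5/2)²·((5/2)+3·(15/2))/10³ = -55/32 kN
  M_B = -Pa²b/L² = -(-11)·(5/2)²·(15/2)/10² = 165/32 kN·m
Superposition: R_A = 823/32 kN, M_A = 4115/96 kN·m, R_B = 1065/32 kN, M_B = -5105/96 kN·m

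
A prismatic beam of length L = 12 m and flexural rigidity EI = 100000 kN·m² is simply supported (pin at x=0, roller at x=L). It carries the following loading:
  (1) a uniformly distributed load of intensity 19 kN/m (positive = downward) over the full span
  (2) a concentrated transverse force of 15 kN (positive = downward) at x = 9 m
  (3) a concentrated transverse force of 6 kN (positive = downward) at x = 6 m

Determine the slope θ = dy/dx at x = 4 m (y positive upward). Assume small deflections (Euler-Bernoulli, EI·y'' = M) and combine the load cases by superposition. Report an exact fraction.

Load 1 — uniform load w=19 kN/m over full span:
  θ_1 = -w(L³-6Lx²+4x³)/(24EI) = -19·(12³-6·12·4²+4·4³)/(24·100000) = -247/37500 rad
Load 2 — point force P=15 kN at a=9 m (b=L-a=3):
  θ_2 = -Pb(L²-b²-3x²)/(6LEI)  [x≤a] = -15·3·(12²-3²-3·4²)/(6·12·100000) = -87/160000 rad
Load 3 — point force P=6 kN at a=6 m (b=L-a=6):
  θ_3 = -Pb(L²-b²-3x²)/(6LEI)  [x≤a] = -6·6·(12²-6²-3·4²)/(6·12·100000) = -3/10000 rad
Superposition: θ = Σ θ_i = -17833/2400000 rad ≈ -0.007430 rad

θ(4) = -17833/2400000 rad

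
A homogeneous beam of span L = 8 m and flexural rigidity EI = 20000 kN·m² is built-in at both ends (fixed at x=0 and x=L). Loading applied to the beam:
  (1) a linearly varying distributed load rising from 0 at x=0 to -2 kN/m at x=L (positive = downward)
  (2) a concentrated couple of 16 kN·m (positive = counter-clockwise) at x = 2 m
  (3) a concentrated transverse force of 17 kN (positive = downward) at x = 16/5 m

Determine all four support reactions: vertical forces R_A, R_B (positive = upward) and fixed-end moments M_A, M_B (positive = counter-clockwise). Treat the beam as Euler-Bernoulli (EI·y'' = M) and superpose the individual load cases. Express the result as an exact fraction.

R_A = 5433/500 kN, M_A = 4619/375 kN·m, R_B = -933/500 kN, M_B = -207/125 kN·m

Load 1 — triangular load w₀=-2 kN/m (0→w₀ over full span):
  R_A = 3w₀L/20 = 3·(-2)·8/20 = -12/5 kN
  M_A = w₀L²/30 = (-2)·8²/30 = -64/15 kN·m
  R_B = 7w₀L/20 = 7·(-2)·8/20 = -28/5 kN
  M_B = -w₀L²/20 = -(-2)·8²/20 = 32/5 kN·m
Load 2 — applied couple M₀=16 kN·m at a=2 m (b=L-a=6):
  R_A = 6M₀ab/L³ = 6·16·2·6/8³ = 9/4 kN
  M_A = M₀b(2a-b)/L² = 16·6·(2·2-6)/8² = -3 kN·m
  R_B = -6M₀ab/L³ = -6·16·2·6/8³ = -9/4 kN
  M_B = M₀a(2b-a)/L² = 16·2·(2·6-2)/8² = 5 kN·m
Load 3 — point force P=17 kN at a=16/5 m (b=L-a=24/5):
  R_A = Pb²(3a+b)/L³ = 17·(24/5)²·(3·(16/5)+(24/5))/8³ = 1377/125 kN
  M_A = Pab²/L² = 17·(16/5)·(24/5)²/8² = 2448/125 kN·m
  R_B = Pa²(a+3b)/L³ = 17·(16/5)²·((16/5)+3·(24/5))/8³ = 748/125 kN
  M_B = -Pa²b/L² = -17·(16/5)²·(24/5)/8² = -1632/125 kN·m
Superposition: R_A = 5433/500 kN, M_A = 4619/375 kN·m, R_B = -933/500 kN, M_B = -207/125 kN·m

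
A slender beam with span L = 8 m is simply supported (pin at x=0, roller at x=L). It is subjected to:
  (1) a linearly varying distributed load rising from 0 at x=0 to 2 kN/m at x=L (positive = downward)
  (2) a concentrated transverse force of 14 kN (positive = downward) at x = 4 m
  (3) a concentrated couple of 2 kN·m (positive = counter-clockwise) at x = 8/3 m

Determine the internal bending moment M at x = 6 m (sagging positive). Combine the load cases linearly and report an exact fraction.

Load 1 — triangular load w₀=2 kN/m (0→w₀ over full span):
  M_1 = w₀Lx/6 - w₀x³/(6L) = 2·8·6/6 - 2·6³/(6·8) = 7 kN·m
Load 2 — point force P=14 kN at a=4 m (b=L-a=4):
  M_2 = Pa(L-x)/L  [x>a] = 14·4·(8-6)/8 = 14 kN·m
Load 3 — applied couple M₀=2 kN·m at a=8/3 m (b=L-a=16/3):
  M_3 = M₀x/L - M₀  [x>a] = 2·6/8 - 2 = -1/2 kN·m
Superposition: M = Σ M_i = 41/2 kN·m ≈ 20.500000 kN·m

M(6) = 41/2 kN·m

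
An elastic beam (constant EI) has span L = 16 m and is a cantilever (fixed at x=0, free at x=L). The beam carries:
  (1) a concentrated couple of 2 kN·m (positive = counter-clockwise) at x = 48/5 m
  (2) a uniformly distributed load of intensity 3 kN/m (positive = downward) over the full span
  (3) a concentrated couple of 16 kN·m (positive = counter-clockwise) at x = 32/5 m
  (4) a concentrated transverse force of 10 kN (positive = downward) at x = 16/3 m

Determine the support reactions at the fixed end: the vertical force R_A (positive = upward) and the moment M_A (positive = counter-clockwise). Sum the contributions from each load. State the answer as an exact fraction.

R_A = 58 kN, M_A = 1258/3 kN·m

Load 1 — applied couple M₀=2 kN·m at a=48/5 m (b=L-a=32/5):
  R_A = 0 kN
  M_A = -M₀ = -2 kN·m
Load 2 — uniform load w=3 kN/m over full span:
  R_A = wL = 3·16 = 48 kN
  M_A = wL²/2 = 3·16²/2 = 384 kN·m
Load 3 — applied couple M₀=16 kN·m at a=32/5 m (b=L-a=48/5):
  R_A = 0 kN
  M_A = -M₀ = -16 kN·m
Load 4 — point force P=10 kN at a=16/3 m (b=L-a=32/3):
  R_A = P = 10 kN
  M_A = Pa = 10·(16/3) = 160/3 kN·m
Superposition: R_A = 58 kN, M_A = 1258/3 kN·m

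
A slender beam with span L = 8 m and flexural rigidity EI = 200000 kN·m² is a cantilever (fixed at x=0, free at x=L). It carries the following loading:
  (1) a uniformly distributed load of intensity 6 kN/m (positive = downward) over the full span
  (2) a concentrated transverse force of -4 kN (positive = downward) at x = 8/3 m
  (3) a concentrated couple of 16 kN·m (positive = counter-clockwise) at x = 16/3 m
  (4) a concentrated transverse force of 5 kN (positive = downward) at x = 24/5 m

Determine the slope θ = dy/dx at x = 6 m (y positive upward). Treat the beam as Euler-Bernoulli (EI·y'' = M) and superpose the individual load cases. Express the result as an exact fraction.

Load 1 — uniform load w=6 kN/m over full span:
  θ_1 = -wx(x²-3Lx+3L²)/(6EI) = -6·6·(6²-3·8·6+3·8²)/(6·200000) = -63/25000 rad
Load 2 — point force P=-4 kN at a=8/3 m (b=L-a=16/3):
  θ_2 = -Pa²/(2EI)  [x>a] = -(-4)·(8/3)²/(2·200000) = 2/28125 rad
Load 3 — applied couple M₀=16 kN·m at a=16/3 m (b=L-a=8/3):
  θ_3 = M₀a/EI  [x>a] = 16·(16/3)/200000 = 4/9375 rad
Load 4 — point force P=5 kN at a=24/5 m (b=L-a=16/5):
  θ_4 = -Pa²/(2EI)  [x>a] = -5·(24/5)²/(2·200000) = -9/31250 rad
Superposition: θ = Σ θ_i = -2599/1125000 rad ≈ -0.002310 rad

θ(6) = -2599/1125000 rad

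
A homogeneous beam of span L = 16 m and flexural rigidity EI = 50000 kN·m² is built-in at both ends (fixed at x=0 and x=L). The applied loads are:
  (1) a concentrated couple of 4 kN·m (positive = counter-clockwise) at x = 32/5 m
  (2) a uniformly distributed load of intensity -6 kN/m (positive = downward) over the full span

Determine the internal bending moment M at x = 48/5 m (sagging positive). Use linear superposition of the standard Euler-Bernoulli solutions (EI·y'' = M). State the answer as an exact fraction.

M(48/5) = -7168/125 kN·m

Load 1 — applied couple M₀=4 kN·m at a=32/5 m (b=L-a=48/5):
  M_1 = R_Ax - M_A - M₀  [x>a] with R_A=9/25, M_A=12/25 = (9/25)·(48/5) - (12/25) - 4 = -128/125 kN·m
Load 2 — uniform load w=-6 kN/m over full span:
  M_2 = wLx/2 - wL²/12 - wx²/2 = (-6)·16·(48/5)/2 - (-6)·16²/12 - (-6)·(48/5)²/2 = -1408/25 kN·m
Superposition: M = Σ M_i = -7168/125 kN·m ≈ -57.344000 kN·m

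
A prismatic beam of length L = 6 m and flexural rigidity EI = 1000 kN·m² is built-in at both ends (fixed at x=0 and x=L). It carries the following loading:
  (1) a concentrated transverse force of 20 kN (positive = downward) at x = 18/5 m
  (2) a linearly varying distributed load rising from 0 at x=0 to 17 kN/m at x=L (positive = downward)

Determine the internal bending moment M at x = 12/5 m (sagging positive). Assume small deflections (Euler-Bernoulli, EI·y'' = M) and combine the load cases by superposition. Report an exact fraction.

M(12/5) = 1896/125 kN·m

Load 1 — point force P=20 kN at a=18/5 m (b=L-a=12/5):
  M_1 = Pb²(3a+b)x/L³ - Pab²/L²  [x≤a] = 20·(12/5)²·(3·(18/5)+(12/5))·(12/5)/6³ - 20·(18/5)·(12/5)²/6² = 672/125 kN·m
Load 2 — triangular load w₀=17 kN/m (0→w₀ over full span):
  M_2 = 3w₀Lx/20 - w₀L²/30 - w₀x³/(6L) = 3·17·6·(12/5)/20 - 17·6²/30 - 17·(12/5)³/(6·6) = 1224/125 kN·m
Superposition: M = Σ M_i = 1896/125 kN·m ≈ 15.168000 kN·m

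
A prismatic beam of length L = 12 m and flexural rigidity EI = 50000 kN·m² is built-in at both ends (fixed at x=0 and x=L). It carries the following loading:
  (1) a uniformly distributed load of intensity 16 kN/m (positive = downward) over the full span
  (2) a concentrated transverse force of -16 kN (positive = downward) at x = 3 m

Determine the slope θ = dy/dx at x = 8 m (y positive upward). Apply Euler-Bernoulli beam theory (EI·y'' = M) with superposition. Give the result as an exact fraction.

Load 1 — uniform load w=16 kN/m over full span:
  θ_1 = -wx(L-x)(L-2x)/(12EI) = -16·8·(12-8)·(12-2·8)/(12·50000) = 32/9375 rad
Load 2 — point force P=-16 kN at a=3 m (b=L-a=9):
  θ_2 = Pa²(L-x)(2bL-(3b+a)(L-x))/(2L³EI)  [x>a] = (-16)·3²·(12-8)·(2·9·12-(3·9+3)·(12-8))/(2·12³·50000) = -1/3125 rad
Superposition: θ = Σ θ_i = 29/9375 rad ≈ 0.003093 rad

θ(8) = 29/9375 rad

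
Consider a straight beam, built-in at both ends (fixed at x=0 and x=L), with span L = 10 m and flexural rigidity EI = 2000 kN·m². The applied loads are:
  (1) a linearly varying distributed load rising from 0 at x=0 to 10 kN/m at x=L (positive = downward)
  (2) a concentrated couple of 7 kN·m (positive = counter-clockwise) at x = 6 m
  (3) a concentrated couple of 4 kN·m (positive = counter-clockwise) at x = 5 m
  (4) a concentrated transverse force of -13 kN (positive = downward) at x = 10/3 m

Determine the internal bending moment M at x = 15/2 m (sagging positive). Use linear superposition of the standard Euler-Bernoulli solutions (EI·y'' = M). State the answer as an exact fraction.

Load 1 — triangular load w₀=10 kN/m (0→w₀ over full span):
  M_1 = 3w₀Lx/20 - w₀L²/30 - w₀x³/(6L) = 3·10·10·(15/2)/20 - 10·10²/30 - 10·(15/2)³/(6·10) = 425/48 kN·m
Load 2 — applied couple M₀=7 kN·m at a=6 m (b=L-a=4):
  M_2 = R_Ax - M_A - M₀  [x>a] with R_A=126/125, M_A=56/25 = (126/125)·(15/2) - (56/25) - 7 = -42/25 kN·m
Load 3 — applied couple M₀=4 kN·m at a=5 m (b=L-a=5):
  M_3 = R_Ax - M_A - M₀  [x>a] with R_A=3/5, M_A=1 = (3/5)·(15/2) - 1 - 4 = -1/2 kN·m
Load 4 — point force P=-13 kN at a=10/3 m (b=L-a=20/3):
  M_4 = Pa²(a+3b)(L-x)/L³ - Pa²b/L²  [x>a] = (-13)·(10/3)²·((10/3)+3·(20/3))·(10-(15/2))/10³ - (-13)·(10/3)²·(20/3)/10² = 65/54 kN·m
Superposition: M = Σ M_i = 85081/10800 kN·m ≈ 7.877870 kN·m

M(15/2) = 85081/10800 kN·m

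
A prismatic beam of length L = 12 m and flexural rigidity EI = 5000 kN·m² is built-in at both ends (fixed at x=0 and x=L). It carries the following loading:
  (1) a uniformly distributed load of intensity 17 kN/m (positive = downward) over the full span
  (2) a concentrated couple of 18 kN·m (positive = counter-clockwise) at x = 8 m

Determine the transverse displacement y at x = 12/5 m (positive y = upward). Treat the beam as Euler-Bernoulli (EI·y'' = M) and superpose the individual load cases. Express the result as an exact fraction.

y(12/5) = -30366/390625 m

Load 1 — uniform load w=17 kN/m over full span:
  y_1 = -wx²(L-x)²/(24EI) = -17·(12/5)²·(12-(12/5))²/(24·5000) = -29376/390625 m
Load 2 — applied couple M₀=18 kN·m at a=8 m (b=L-a=4):
  y_2 = (R_Ax³/6 - M_Ax²/2)/EI  [x≤a] with R_A=2, M_A=6 = (2·(12/5)³/6 - 6·(12/5)²/2)/5000 = -198/78125 m
Superposition: y = Σ y_i = -30366/390625 m ≈ -0.077737 m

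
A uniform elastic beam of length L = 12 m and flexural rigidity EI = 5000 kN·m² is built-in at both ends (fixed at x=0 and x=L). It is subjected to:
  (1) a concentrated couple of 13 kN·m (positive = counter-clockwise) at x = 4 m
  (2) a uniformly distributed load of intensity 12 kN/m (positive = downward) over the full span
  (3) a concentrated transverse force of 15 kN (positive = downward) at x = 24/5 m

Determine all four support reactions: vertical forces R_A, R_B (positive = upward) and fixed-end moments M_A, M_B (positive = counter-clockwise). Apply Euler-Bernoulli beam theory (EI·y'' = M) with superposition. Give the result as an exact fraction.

R_A = 18712/225 kN, M_A = 4248/25 kN·m, R_B = 17063/225 kN, M_B = -11771/75 kN·m

Load 1 — applied couple M₀=13 kN·m at a=4 m (b=L-a=8):
  R_A = 6M₀ab/L³ = 6·13·4·8/12³ = 13/9 kN
  M_A = M₀b(2a-b)/L² = 13·8·(2·4-8)/12² = 0 kN·m
  R_B = -6M₀ab/L³ = -6·13·4·8/12³ = -13/9 kN
  M_B = M₀a(2b-a)/L² = 13·4·(2·8-4)/12² = 13/3 kN·m
Load 2 — uniform load w=12 kN/m over full span:
  R_A = wL/2 = 12·12/2 = 72 kN
  M_A = wL²/12 = 12·12²/12 = 144 kN·m
  R_B = wL/2 = 12·12/2 = 72 kN
  M_B = -wL²/12 = -12·12²/12 = -144 kN·m
Load 3 — point force P=15 kN at a=24/5 m (b=L-a=36/5):
  R_A = Pb²(3a+b)/L³ = 15·(36/5)²·(3·(24/5)+(36/5))/12³ = 243/25 kN
  M_A = Pab²/L² = 15·(24/5)·(36/5)²/12² = 648/25 kN·m
  R_B = Pa²(a+3b)/L³ = 15·(24/5)²·((24/5)+3·(36/5))/12³ = 132/25 kN
  M_B = -Pa²b/L² = -15·(24/5)²·(36/5)/12² = -432/25 kN·m
Superposition: R_A = 18712/225 kN, M_A = 4248/25 kN·m, R_B = 17063/225 kN, M_B = -11771/75 kN·m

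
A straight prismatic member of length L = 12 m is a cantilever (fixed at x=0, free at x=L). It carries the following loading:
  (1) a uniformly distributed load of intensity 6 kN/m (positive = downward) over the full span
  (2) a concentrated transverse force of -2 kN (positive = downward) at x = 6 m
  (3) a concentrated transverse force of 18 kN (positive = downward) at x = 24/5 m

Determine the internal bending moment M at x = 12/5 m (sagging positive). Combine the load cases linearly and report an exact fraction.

Load 1 — uniform load w=6 kN/m over full span:
  M_1 = -w(L-x)²/2 = -6·(12-(12/5))²/2 = -6912/25 kN·m
Load 2 — point force P=-2 kN at a=6 m (b=L-a=6):
  M_2 = -P(a-x)  [x≤a] = -(-2)·(6-(12/5)) = 36/5 kN·m
Load 3 — point force P=18 kN at a=24/5 m (b=L-a=36/5):
  M_3 = -P(a-x)  [x≤a] = -18·((24/5)-(12/5)) = -216/5 kN·m
Superposition: M = Σ M_i = -7812/25 kN·m ≈ -312.480000 kN·m

M(12/5) = -7812/25 kN·m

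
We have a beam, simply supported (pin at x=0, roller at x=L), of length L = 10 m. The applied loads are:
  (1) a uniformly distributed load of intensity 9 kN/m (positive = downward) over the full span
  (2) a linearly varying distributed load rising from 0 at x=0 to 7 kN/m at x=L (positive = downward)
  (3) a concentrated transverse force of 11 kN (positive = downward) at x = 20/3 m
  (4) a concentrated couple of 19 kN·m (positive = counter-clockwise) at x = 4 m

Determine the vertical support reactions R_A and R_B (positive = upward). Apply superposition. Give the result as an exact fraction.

Load 1 — uniform load w=9 kN/m over full span:
  R_A = wL/2 = 9·10/2 = 45 kN
  R_B = wL/2 = 9·10/2 = 45 kN
Load 2 — triangular load w₀=7 kN/m (0→w₀ over full span):
  R_A = w₀L/6 = 7·10/6 = 35/3 kN
  R_B = w₀L/3 = 7·10/3 = 70/3 kN
Load 3 — point force P=11 kN at a=20/3 m (b=L-a=10/3):
  R_A = Pb/L = 11·(10/3)/10 = 11/3 kN
  R_B = Pa/L = 11·(20/3)/10 = 22/3 kN
Load 4 — applied couple M₀=19 kN·m at a=4 m (b=L-a=6):
  R_A = M₀/L = 19/10 kN
  R_B = -M₀/L = -19/10 kN
Superposition: R_A = 1867/30 kN, R_B = 2213/30 kN

R_A = 1867/30 kN, R_B = 2213/30 kN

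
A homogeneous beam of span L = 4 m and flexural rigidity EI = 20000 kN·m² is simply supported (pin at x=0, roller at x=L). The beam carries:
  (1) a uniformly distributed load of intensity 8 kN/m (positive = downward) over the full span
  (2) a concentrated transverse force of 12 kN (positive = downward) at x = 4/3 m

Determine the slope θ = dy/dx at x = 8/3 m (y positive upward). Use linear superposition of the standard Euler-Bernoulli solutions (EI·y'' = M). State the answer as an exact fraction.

Load 1 — uniform load w=8 kN/m over full span:
  θ_1 = -w(L³-6Lx²+4x³)/(24EI) = -8·(4³-6·4·(8/3)²+4·(8/3)³)/(24·20000) = 26/50625 rad
Load 2 — point force P=12 kN at a=4/3 m (b=L-a=8/3):
  θ_2 = -Pa(2L²-6Lx+3x²+a²)/(6LEI)  [x>a] = -12·(4/3)·(2·4²-6·4·(8/3)+3·(8/3)²+(4/3)²)/(6·4·20000) = 1/3375 rad
Superposition: θ = Σ θ_i = 41/50625 rad ≈ 0.000810 rad

θ(8/3) = 41/50625 rad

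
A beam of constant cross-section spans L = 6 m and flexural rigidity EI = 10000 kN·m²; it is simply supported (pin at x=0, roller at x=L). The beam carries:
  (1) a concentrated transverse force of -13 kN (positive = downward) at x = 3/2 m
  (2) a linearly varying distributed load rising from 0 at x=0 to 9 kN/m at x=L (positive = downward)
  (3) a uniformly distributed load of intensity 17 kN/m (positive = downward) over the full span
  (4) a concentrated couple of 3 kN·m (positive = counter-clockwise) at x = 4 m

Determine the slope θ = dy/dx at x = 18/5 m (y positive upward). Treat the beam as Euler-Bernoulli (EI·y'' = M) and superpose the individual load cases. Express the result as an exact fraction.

θ(18/5) = 952583/200000000 rad

Load 1 — point force P=-13 kN at a=3/2 m (b=L-a=9/2):
  θ_1 = -Pa(2L²-6Lx+3x²+a²)/(6LEI)  [x>a] = -(-13)·(3/2)·(2·6²-6·6·(18/5)+3·(18/5)²+(3/2)²)/(6·6·10000) = -7137/8000000 rad
Load 2 — triangular load w₀=9 kN/m (0→w₀ over full span):
  θ_2 = -w₀(7L⁴-30L²x²+15x⁴)/(360LEI) = -9·(7·6⁴-30·6²·(18/5)²+15·(18/5)⁴)/(360·6·10000) = 783/781250 rad
Load 3 — uniform load w=17 kN/m over full span:
  θ_3 = -w(L³-6Lx²+4x³)/(24EI) = -17·(6³-6·6·(18/5)²+4·(18/5)³)/(24·10000) = 5661/1250000 rad
Load 4 — applied couple M₀=3 kN·m at a=4 m (b=L-a=2):
  θ_4 = (M₀x²/(2L)+C₁)/EI  [x≤a] with C₁=M₀(3b²-L²)/(6L)=-2 = (3·(18/5)²/(2·6)+(-2))/10000 = 31/250000 rad
Superposition: θ = Σ θ_i = 952583/200000000 rad ≈ 0.004763 rad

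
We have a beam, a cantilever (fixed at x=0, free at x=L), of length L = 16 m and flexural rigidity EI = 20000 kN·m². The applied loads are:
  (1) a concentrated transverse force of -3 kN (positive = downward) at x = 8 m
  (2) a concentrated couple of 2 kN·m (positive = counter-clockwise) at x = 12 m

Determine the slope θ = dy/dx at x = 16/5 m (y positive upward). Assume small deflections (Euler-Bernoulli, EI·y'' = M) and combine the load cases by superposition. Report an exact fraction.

Load 1 — point force P=-3 kN at a=8 m (b=L-a=8):
  θ_1 = -Px(2a-x)/(2EI)  [x≤a] = -(-3)·(16/5)·(2·8-(16/5))/(2·20000) = 48/15625 rad
Load 2 — applied couple M₀=2 kN·m at a=12 m (b=L-a=4):
  θ_2 = M₀x/EI  [x≤a] = 2·(16/5)/20000 = 1/3125 rad
Superposition: θ = Σ θ_i = 53/15625 rad ≈ 0.003392 rad

θ(16/5) = 53/15625 rad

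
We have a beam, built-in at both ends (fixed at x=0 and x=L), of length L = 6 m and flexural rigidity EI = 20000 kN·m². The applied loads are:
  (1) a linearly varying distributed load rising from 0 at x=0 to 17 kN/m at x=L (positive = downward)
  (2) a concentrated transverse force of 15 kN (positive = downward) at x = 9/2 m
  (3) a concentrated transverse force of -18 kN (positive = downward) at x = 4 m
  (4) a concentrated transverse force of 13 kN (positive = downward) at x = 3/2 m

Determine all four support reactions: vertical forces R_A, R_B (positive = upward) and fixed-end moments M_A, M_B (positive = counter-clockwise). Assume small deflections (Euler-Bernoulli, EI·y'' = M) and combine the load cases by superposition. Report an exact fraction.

R_A = 5747/240 kN, M_A = 2207/80 kN·m, R_B = 8893/240 kN, M_B = -2473/80 kN·m

Load 1 — triangular load w₀=17 kN/m (0→w₀ over full span):
  R_A = 3w₀L/20 = 3·17·6/20 = 153/10 kN
  M_A = w₀L²/30 = 17·6²/30 = 102/5 kN·m
  R_B = 7w₀L/20 = 7·17·6/20 = 357/10 kN
  M_B = -w₀L²/20 = -17·6²/20 = -153/5 kN·m
Load 2 — point force P=15 kN at a=9/2 m (b=L-a=3/2):
  R_A = Pb²(3a+b)/L³ = 15·(3/2)²·(3·(9/2)+(3/2))/6³ = 75/32 kN
  M_A = Pab²/L² = 15·(9/2)·(3/2)²/6² = 135/32 kN·m
  R_B = Pa²(a+3b)/L³ = 15·(9/2)²·((9/2)+3·(3/2))/6³ = 405/32 kN
  M_B = -Pa²b/L² = -15·(9/2)²·(3/2)/6² = -405/32 kN·m
Load 3 — point force P=-18 kN at a=4 m (b=L-a=2):
  R_A = Pb²(3a+b)/L³ = (-18)·2²·(3·4+2)/6³ = -14/3 kN
  M_A = Pab²/L² = (-18)·4·2²/6² = -8 kN·m
  R_B = Pa²(a+3b)/L³ = (-18)·4²·(4+3·2)/6³ = -40/3 kN
  M_B = -Pa²b/L² = -(-18)·4²·2/6² = 16 kN·m
Load 4 — point force P=13 kN at a=3/2 m (b=L-a=9/2):
  R_A = Pb²(3a+b)/L³ = 13·(9/2)²·(3·(3/2)+(9/2))/6³ = 351/32 kN
  M_A = Pab²/L² = 13·(3/2)·(9/2)²/6² = 351/32 kN·m
  R_B = Pa²(a+3b)/L³ = 13·(3/2)²·((3/2)+3·(9/2))/6³ = 65/32 kN
  M_B = -Pa²b/L² = -13·(3/2)²·(9/2)/6² = -117/32 kN·m
Superposition: R_A = 5747/240 kN, M_A = 2207/80 kN·m, R_B = 8893/240 kN, M_B = -2473/80 kN·m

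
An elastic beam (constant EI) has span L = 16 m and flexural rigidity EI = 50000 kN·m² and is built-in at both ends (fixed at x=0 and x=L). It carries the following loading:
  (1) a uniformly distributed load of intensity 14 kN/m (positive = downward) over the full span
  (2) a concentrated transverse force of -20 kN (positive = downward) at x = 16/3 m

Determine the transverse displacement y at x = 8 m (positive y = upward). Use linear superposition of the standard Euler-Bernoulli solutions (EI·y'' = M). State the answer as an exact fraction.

y(8) = -10496/253125 m

Load 1 — uniform load w=14 kN/m over full span:
  y_1 = -wx²(L-x)²/(24EI) = -14·8²·(16-8)²/(24·50000) = -448/9375 m
Load 2 — point force P=-20 kN at a=16/3 m (b=L-a=32/3):
  y_2 = -Pa²(L-x)²(3bL-(3b+a)(L-x))/(6L³EI)  [x>a] = -(-20)·(16/3)²·(16-8)²·(3·(32/3)·16-(3·(32/3)+(16/3))·(16-8))/(6·16³·50000) = 64/10125 m
Superposition: y = Σ y_i = -10496/253125 m ≈ -0.041466 m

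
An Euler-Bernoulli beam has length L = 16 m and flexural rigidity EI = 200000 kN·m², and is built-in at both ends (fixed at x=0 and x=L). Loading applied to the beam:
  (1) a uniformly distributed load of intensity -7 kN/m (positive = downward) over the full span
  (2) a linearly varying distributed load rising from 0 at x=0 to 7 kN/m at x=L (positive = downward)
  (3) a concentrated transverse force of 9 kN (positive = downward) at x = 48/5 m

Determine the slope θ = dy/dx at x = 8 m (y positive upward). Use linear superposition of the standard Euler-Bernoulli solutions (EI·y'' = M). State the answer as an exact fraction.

Load 1 — uniform load w=-7 kN/m over full span:
  θ_1 = -wx(L-x)(L-2x)/(12EI) = -(-7)·8·(16-8)·(16-2·8)/(12·200000) = 0 rad
Load 2 — triangular load w₀=7 kN/m (0→w₀ over full span):
  θ_2 = -w₀(2x(L-x)(L-2x)(x+2L)+x²(L-x)²)/(120LEI) = -7·(2·8·(16-8)·(16-2·8)·(8+2·16)+8²·(16-8)²)/(120·16·200000) = -7/93750 rad
Load 3 — point force P=9 kN at a=48/5 m (b=L-a=32/5):
  θ_3 = -Pb²x(2aL-(3a+b)x)/(2L³EI)  [x≤a] = -9·(32/5)²·8·(2·(48/5)·16-(3·(48/5)+(32/5))·8)/(2·16³·200000) = -18/390625 rad
Superposition: θ = Σ θ_i = -283/2343750 rad ≈ -0.000121 rad

θ(8) = -283/2343750 rad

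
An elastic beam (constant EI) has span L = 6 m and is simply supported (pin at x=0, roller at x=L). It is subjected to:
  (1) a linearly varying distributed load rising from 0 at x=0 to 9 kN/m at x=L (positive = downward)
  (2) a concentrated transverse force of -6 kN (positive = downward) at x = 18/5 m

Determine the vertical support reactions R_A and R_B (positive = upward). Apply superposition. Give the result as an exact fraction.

R_A = 33/5 kN, R_B = 72/5 kN

Load 1 — triangular load w₀=9 kN/m (0→w₀ over full span):
  R_A = w₀L/6 = 9·6/6 = 9 kN
  R_B = w₀L/3 = 9·6/3 = 18 kN
Load 2 — point force P=-6 kN at a=18/5 m (b=L-a=12/5):
  R_A = Pb/L = (-6)·(12/5)/6 = -12/5 kN
  R_B = Pa/L = (-6)·(18/5)/6 = -18/5 kN
Superposition: R_A = 33/5 kN, R_B = 72/5 kN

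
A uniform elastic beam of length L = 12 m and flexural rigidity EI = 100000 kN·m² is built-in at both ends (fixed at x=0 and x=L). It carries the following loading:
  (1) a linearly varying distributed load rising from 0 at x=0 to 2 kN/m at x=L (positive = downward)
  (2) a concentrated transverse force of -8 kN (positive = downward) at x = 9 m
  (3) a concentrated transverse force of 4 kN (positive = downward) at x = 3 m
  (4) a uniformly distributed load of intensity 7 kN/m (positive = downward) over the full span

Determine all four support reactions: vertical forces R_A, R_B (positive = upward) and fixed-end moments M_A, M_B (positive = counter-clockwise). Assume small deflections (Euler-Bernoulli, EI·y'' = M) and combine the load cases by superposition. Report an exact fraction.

R_A = 1909/40 kN, M_A = 1917/20 kN·m, R_B = 1771/40 kN, M_B = -1743/20 kN·m

Load 1 — triangular load w₀=2 kN/m (0→w₀ over full span):
  R_A = 3w₀L/20 = 3·2·12/20 = 18/5 kN
  M_A = w₀L²/30 = 2·12²/30 = 48/5 kN·m
  R_B = 7w₀L/20 = 7·2·12/20 = 42/5 kN
  M_B = -w₀L²/20 = -2·12²/20 = -72/5 kN·m
Load 2 — point force P=-8 kN at a=9 m (b=L-a=3):
  R_A = Pb²(3a+b)/L³ = (-8)·3²·(3·9+3)/12³ = -5/4 kN
  M_A = Pab²/L² = (-8)·9·3²/12² = -9/2 kN·m
  R_B = Pa²(a+3b)/L³ = (-8)·9²·(9+3·3)/12³ = -27/4 kN
  M_B = -Pa²b/L² = -(-8)·9²·3/12² = 27/2 kN·m
Load 3 — point force P=4 kN at a=3 m (b=L-a=9):
  R_A = Pb²(3a+b)/L³ = 4·9²·(3·3+9)/12³ = 27/8 kN
  M_A = Pab²/L² = 4·3·9²/12² = 27/4 kN·m
  R_B = Pa²(a+3b)/L³ = 4·3²·(3+3·9)/12³ = 5/8 kN
  M_B = -Pa²b/L² = -4·3²·9/12² = -9/4 kN·m
Load 4 — uniform load w=7 kN/m over full span:
  R_A = wL/2 = 7·12/2 = 42 kN
  M_A = wL²/12 = 7·12²/12 = 84 kN·m
  R_B = wL/2 = 7·12/2 = 42 kN
  M_B = -wL²/12 = -7·12²/12 = -84 kN·m
Superposition: R_A = 1909/40 kN, M_A = 1917/20 kN·m, R_B = 1771/40 kN, M_B = -1743/20 kN·m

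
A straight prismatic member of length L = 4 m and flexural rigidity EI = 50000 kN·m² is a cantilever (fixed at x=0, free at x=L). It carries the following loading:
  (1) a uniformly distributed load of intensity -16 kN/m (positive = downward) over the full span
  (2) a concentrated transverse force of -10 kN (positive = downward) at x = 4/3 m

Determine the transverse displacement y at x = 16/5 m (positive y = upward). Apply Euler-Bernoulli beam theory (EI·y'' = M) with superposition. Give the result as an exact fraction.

y(16/5) = 1266364/158203125 m

Load 1 — uniform load w=-16 kN/m over full span:
  y_1 = -wx²(x²-4Lx+6L²)/(24EI) = -(-16)·(16/5)²·((16/5)²-4·4·(16/5)+6·4²)/(24·50000) = 44032/5859375 m
Load 2 — point force P=-10 kN at a=4/3 m (b=L-a=8/3):
  y_2 = -Pa²(3x-a)/(6EI)  [x>a] = -(-10)·(4/3)²·(3·(16/5)-(4/3))/(6·50000) = 124/253125 m
Superposition: y = Σ y_i = 1266364/158203125 m ≈ 0.008005 m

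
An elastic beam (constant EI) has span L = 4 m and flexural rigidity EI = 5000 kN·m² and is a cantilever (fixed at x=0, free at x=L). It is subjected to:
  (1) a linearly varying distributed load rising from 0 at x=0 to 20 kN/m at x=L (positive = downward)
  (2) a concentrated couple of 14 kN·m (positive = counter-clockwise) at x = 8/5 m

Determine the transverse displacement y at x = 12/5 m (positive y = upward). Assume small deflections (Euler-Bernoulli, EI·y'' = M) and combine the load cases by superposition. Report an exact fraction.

Load 1 — triangular load w₀=20 kN/m (0→w₀ over full span):
  y_1 = (w₀Lx³/12-w₀L²x²/6-w₀x⁵/(120L))/EI = (20·4·(12/5)³/12-20·4²·(12/5)²/6-20·(12/5)⁵/(120·4))/5000 = -85296/1953125 m
Load 2 — applied couple M₀=14 kN·m at a=8/5 m (b=L-a=12/5):
  y_2 = M₀a(2x-a)/(2EI)  [x>a] = 14·(8/5)·(2·(12/5)-(8/5))/(2·5000) = 112/15625 m
Superposition: y = Σ y_i = -71296/1953125 m ≈ -0.036504 m

y(12/5) = -71296/1953125 m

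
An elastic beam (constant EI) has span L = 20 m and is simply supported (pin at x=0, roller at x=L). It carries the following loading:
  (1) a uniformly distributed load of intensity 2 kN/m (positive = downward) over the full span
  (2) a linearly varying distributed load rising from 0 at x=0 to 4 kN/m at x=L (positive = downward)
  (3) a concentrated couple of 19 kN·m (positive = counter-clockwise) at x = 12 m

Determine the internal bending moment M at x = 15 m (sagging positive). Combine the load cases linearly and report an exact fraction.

Load 1 — uniform load w=2 kN/m over full span:
  M_1 = wx(L-x)/2 = 2·15·(20-15)/2 = 75 kN·m
Load 2 — triangular load w₀=4 kN/m (0→w₀ over full span):
  M_2 = w₀Lx/6 - w₀x³/(6L) = 4·20·15/6 - 4·15³/(6·20) = 175/2 kN·m
Load 3 — applied couple M₀=19 kN·m at a=12 m (b=L-a=8):
  M_3 = M₀x/L - M₀  [x>a] = 19·15/20 - 19 = -19/4 kN·m
Superposition: M = Σ M_i = 631/4 kN·m ≈ 157.750000 kN·m

M(15) = 631/4 kN·m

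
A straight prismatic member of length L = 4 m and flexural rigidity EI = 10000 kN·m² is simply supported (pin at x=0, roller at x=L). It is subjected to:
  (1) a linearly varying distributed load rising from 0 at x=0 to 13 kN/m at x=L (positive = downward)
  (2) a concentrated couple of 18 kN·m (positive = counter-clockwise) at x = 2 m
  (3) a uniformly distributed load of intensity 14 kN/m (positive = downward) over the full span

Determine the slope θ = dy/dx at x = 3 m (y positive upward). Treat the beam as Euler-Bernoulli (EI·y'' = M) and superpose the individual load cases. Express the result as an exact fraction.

θ(3) = 52949/14400000 rad

Load 1 — triangular load w₀=13 kN/m (0→w₀ over full span):
  θ_1 = -w₀(7L⁴-30L²x²+15x⁴)/(360LEI) = -13·(7·4⁴-30·4²·3²+15·3⁴)/(360·4·10000) = 17069/14400000 rad
Load 2 — applied couple M₀=18 kN·m at a=2 m (b=L-a=2):
  θ_2 = (M₀x²/(2L)-M₀(x-a)+C₁)/EI  [x>a] with C₁=M₀(3b²-L²)/(6L)=-3 = (18·3²/(2·4)-18·(3-2)+(-3))/10000 = -3/40000 rad
Load 3 — uniform load w=14 kN/m over full span:
  θ_3 = -w(L³-6Lx²+4x³)/(24EI) = -14·(4³-6·4·3²+4·3³)/(24·10000) = 77/30000 rad
Superposition: θ = Σ θ_i = 52949/14400000 rad ≈ 0.003677 rad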